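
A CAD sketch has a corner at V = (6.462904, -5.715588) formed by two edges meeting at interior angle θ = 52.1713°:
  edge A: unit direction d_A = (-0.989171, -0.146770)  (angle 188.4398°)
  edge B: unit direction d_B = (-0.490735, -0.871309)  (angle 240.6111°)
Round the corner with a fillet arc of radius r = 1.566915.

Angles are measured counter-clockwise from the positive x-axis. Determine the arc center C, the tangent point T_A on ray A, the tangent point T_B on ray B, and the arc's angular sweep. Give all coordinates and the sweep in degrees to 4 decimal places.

center=(3.5270,-7.7353) T_A=(3.2971,-6.1853) T_B=(4.8923,-8.5042) sweep=127.8287

bisector direction at 214.5255° = (-0.823875,-0.566772)
center distance |VC| = r/sin(θ/2) = 1.566915/sin(26.0857°) = 3.563485
C = V + |VC|·bis = (3.5270,-7.7353)
T_A = V + ((C−V)·d_A)·d_A = V + 3.2005·d_A = (3.2971,-6.1853)
T_B = V + ((C−V)·d_B)·d_B = V + 3.2005·d_B = (4.8923,-8.5042)
sweep = 180° − θ = 127.8287°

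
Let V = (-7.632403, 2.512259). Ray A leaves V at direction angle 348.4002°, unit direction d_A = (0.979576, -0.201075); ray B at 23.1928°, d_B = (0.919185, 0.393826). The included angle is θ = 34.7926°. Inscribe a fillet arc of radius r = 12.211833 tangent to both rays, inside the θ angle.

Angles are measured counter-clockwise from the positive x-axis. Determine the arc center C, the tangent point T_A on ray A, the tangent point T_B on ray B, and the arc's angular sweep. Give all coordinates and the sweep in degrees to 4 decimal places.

center=(33.0038,6.6374) T_A=(30.5484,-5.3250) T_B=(28.1945,17.8624) sweep=145.2074

bisector direction at 5.7965° = (0.994887,0.100996)
center distance |VC| = r/sin(θ/2) = 12.211833/sin(17.3963°) = 40.845096
C = V + |VC|·bis = (33.0038,6.6374)
T_A = V + ((C−V)·d_A)·d_A = V + 38.9768·d_A = (30.5484,-5.3250)
T_B = V + ((C−V)·d_B)·d_B = V + 38.9768·d_B = (28.1945,17.8624)
sweep = 180° − θ = 145.2074°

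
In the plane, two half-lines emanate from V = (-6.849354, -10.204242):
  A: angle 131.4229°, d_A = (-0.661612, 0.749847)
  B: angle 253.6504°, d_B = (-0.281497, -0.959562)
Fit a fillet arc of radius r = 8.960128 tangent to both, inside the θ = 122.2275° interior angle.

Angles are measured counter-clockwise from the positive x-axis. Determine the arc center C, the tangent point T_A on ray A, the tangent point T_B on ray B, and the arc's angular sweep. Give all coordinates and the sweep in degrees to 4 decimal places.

bisector direction at 192.5367° = (-0.976157,-0.217064)
center distance |VC| = r/sin(θ/2) = 8.960128/sin(61.1138°) = 10.233357
C = V + |VC|·bis = (-16.8387,-12.4255)
T_A = V + ((C−V)·d_A)·d_A = V + 4.9435·d_A = (-10.1200,-6.4974)
T_B = V + ((C−V)·d_B)·d_B = V + 4.9435·d_B = (-8.2409,-14.9478)
sweep = 180° − θ = 57.7725°

center=(-16.8387,-12.4255) T_A=(-10.1200,-6.4974) T_B=(-8.2409,-14.9478) sweep=57.7725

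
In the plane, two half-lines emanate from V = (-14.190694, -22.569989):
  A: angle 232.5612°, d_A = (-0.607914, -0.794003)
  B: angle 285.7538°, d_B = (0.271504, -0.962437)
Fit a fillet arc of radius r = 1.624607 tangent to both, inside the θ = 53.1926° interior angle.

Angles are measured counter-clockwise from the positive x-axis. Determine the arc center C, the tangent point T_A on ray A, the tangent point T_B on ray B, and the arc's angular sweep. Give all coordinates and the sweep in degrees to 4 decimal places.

bisector direction at 259.1575° = (-0.188110,-0.982148)
center distance |VC| = r/sin(θ/2) = 1.624607/sin(26.5963°) = 3.628774
C = V + |VC|·bis = (-14.8733,-26.1340)
T_A = V + ((C−V)·d_A)·d_A = V + 3.2448·d_A = (-16.1632,-25.1464)
T_B = V + ((C−V)·d_B)·d_B = V + 3.2448·d_B = (-13.3097,-25.6929)
sweep = 180° − θ = 126.8074°

center=(-14.8733,-26.1340) T_A=(-16.1632,-25.1464) T_B=(-13.3097,-25.6929) sweep=126.8074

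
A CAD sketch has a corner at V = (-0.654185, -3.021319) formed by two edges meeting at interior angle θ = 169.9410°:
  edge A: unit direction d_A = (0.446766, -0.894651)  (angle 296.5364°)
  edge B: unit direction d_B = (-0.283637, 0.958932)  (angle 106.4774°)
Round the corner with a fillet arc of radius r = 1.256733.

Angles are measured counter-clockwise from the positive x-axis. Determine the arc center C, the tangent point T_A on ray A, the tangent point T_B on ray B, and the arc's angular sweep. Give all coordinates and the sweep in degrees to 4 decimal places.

center=(0.5196,-2.5588) T_A=(-0.6048,-3.1203) T_B=(-0.6856,-2.9153) sweep=10.0590

bisector direction at 21.5069° = (0.930373,0.366613)
center distance |VC| = r/sin(θ/2) = 1.256733/sin(84.9705°) = 1.261591
C = V + |VC|·bis = (0.5196,-2.5588)
T_A = V + ((C−V)·d_A)·d_A = V + 0.1106·d_A = (-0.6048,-3.1203)
T_B = V + ((C−V)·d_B)·d_B = V + 0.1106·d_B = (-0.6856,-2.9153)
sweep = 180° − θ = 10.0590°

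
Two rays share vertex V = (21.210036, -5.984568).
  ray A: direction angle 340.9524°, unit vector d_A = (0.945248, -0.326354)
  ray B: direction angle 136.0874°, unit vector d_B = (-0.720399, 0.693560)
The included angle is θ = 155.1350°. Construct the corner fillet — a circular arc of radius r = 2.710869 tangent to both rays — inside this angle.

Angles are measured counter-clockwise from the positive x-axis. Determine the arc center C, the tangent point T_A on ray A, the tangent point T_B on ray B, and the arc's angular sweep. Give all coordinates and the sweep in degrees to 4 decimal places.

center=(22.6597,-3.6172) T_A=(21.7749,-6.1796) T_B=(20.7795,-5.5701) sweep=24.8650

bisector direction at 58.5199° = (0.522202,0.852822)
center distance |VC| = r/sin(θ/2) = 2.710869/sin(77.5675°) = 2.775964
C = V + |VC|·bis = (22.6597,-3.6172)
T_A = V + ((C−V)·d_A)·d_A = V + 0.5976·d_A = (21.7749,-6.1796)
T_B = V + ((C−V)·d_B)·d_B = V + 0.5976·d_B = (20.7795,-5.5701)
sweep = 180° − θ = 24.8650°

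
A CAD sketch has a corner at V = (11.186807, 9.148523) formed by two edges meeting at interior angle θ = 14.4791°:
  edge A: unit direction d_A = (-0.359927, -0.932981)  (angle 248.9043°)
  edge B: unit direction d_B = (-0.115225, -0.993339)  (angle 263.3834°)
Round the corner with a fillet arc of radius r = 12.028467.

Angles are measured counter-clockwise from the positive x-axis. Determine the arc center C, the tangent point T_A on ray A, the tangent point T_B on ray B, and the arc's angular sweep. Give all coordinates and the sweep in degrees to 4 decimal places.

bisector direction at 256.1438° = (-0.239485,-0.970900)
center distance |VC| = r/sin(θ/2) = 12.028467/sin(7.2396°) = 95.450359
C = V + |VC|·bis = (-11.6721,-83.5242)
T_A = V + ((C−V)·d_A)·d_A = V + 94.6894·d_A = (-22.8945,-79.1949)
T_B = V + ((C−V)·d_B)·d_B = V + 94.6894·d_B = (0.2762,-84.9102)
sweep = 180° − θ = 165.5209°

center=(-11.6721,-83.5242) T_A=(-22.8945,-79.1949) T_B=(0.2762,-84.9102) sweep=165.5209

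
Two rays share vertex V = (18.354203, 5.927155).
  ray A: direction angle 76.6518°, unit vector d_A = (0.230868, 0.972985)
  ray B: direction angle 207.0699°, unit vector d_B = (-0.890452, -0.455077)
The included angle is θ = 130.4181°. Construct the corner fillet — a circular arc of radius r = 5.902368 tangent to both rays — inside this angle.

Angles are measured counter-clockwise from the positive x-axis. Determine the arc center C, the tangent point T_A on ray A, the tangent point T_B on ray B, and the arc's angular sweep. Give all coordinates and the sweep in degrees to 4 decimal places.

bisector direction at 141.8608° = (-0.786513,0.617573)
center distance |VC| = r/sin(θ/2) = 5.902368/sin(65.2091°) = 6.501524
C = V + |VC|·bis = (13.2407,9.9423)
T_A = V + ((C−V)·d_A)·d_A = V + 2.7261·d_A = (18.9836,8.5797)
T_B = V + ((C−V)·d_B)·d_B = V + 2.7261·d_B = (15.9267,4.6865)
sweep = 180° − θ = 49.5819°

center=(13.2407,9.9423) T_A=(18.9836,8.5797) T_B=(15.9267,4.6865) sweep=49.5819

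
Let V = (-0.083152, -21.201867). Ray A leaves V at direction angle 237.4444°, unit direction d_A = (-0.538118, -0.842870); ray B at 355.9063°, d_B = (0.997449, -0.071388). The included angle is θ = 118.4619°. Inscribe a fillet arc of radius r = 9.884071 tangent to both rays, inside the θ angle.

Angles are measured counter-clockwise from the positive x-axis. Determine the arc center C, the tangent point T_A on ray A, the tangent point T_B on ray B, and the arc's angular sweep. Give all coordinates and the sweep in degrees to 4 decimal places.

bisector direction at 296.6753° = (0.448935,-0.893565)
center distance |VC| = r/sin(θ/2) = 9.884071/sin(59.2309°) = 11.503320
C = V + |VC|·bis = (5.0811,-31.4808)
T_A = V + ((C−V)·d_A)·d_A = V + 5.8849·d_A = (-3.2499,-26.1620)
T_B = V + ((C−V)·d_B)·d_B = V + 5.8849·d_B = (5.7867,-21.6220)
sweep = 180° − θ = 61.5381°

center=(5.0811,-31.4808) T_A=(-3.2499,-26.1620) T_B=(5.7867,-21.6220) sweep=61.5381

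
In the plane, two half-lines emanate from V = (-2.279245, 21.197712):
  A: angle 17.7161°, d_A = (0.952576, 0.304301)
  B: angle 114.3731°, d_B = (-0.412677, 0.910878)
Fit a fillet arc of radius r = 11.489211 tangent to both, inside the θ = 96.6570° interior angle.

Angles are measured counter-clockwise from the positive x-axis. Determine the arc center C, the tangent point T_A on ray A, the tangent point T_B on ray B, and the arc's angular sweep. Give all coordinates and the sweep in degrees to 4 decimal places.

center=(3.9659,35.2539) T_A=(7.4621,24.3096) T_B=(-6.4994,30.5126) sweep=83.3430

bisector direction at 66.0446° = (0.406025,0.913862)
center distance |VC| = r/sin(θ/2) = 11.489211/sin(48.3285°) = 15.381108
C = V + |VC|·bis = (3.9659,35.2539)
T_A = V + ((C−V)·d_A)·d_A = V + 10.2263·d_A = (7.4621,24.3096)
T_B = V + ((C−V)·d_B)·d_B = V + 10.2263·d_B = (-6.4994,30.5126)
sweep = 180° − θ = 83.3430°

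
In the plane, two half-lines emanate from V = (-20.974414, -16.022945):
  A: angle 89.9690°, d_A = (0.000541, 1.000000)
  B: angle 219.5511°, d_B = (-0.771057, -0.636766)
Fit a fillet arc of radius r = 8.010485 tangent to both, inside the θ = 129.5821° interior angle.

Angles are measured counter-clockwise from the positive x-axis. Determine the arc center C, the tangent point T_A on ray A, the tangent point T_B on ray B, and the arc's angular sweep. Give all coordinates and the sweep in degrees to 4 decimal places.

center=(-28.9829,-12.2476) T_A=(-20.9724,-12.2520) T_B=(-23.8821,-18.4242) sweep=50.4179

bisector direction at 154.7600° = (-0.904530,0.426410)
center distance |VC| = r/sin(θ/2) = 8.010485/sin(64.7910°) = 8.853707
C = V + |VC|·bis = (-28.9829,-12.2476)
T_A = V + ((C−V)·d_A)·d_A = V + 3.7710·d_A = (-20.9724,-12.2520)
T_B = V + ((C−V)·d_B)·d_B = V + 3.7710·d_B = (-23.8821,-18.4242)
sweep = 180° − θ = 50.4179°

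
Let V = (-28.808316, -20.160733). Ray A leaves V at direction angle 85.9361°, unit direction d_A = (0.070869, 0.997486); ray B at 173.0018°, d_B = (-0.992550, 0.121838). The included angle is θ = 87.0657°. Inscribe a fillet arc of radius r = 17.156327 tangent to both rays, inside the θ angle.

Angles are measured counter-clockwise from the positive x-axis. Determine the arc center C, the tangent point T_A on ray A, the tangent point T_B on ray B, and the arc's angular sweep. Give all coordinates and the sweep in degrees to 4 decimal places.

center=(-44.6417,-0.9320) T_A=(-27.5285,-2.1479) T_B=(-46.7320,-17.9605) sweep=92.9343

bisector direction at 129.4690° = (-0.635660,0.771969)
center distance |VC| = r/sin(θ/2) = 17.156327/sin(43.5329°) = 24.908632
C = V + |VC|·bis = (-44.6417,-0.9320)
T_A = V + ((C−V)·d_A)·d_A = V + 18.0582·d_A = (-27.5285,-2.1479)
T_B = V + ((C−V)·d_B)·d_B = V + 18.0582·d_B = (-46.7320,-17.9605)
sweep = 180° − θ = 92.9343°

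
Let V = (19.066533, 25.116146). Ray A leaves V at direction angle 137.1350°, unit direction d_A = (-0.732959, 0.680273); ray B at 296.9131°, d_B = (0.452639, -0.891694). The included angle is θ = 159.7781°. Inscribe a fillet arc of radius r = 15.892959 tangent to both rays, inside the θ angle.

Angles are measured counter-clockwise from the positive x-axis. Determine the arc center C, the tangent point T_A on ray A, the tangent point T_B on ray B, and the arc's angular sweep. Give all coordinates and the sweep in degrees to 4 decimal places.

center=(6.1777,15.3952) T_A=(16.9893,27.0441) T_B=(20.3494,22.5890) sweep=20.2219

bisector direction at 217.0240° = (-0.798383,-0.602150)
center distance |VC| = r/sin(θ/2) = 15.892959/sin(79.8890°) = 16.143676
C = V + |VC|·bis = (6.1777,15.3952)
T_A = V + ((C−V)·d_A)·d_A = V + 2.8341·d_A = (16.9893,27.0441)
T_B = V + ((C−V)·d_B)·d_B = V + 2.8341·d_B = (20.3494,22.5890)
sweep = 180° − θ = 20.2219°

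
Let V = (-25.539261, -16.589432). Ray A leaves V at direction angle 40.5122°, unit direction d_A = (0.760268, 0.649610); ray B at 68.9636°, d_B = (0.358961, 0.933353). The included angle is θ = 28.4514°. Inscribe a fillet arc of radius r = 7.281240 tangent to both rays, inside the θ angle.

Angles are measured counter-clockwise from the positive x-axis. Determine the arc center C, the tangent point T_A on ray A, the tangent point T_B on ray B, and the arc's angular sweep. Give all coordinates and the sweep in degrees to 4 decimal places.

center=(-8.4336,7.6037) T_A=(-3.7036,2.0680) T_B=(-15.2295,10.2174) sweep=151.5486

bisector direction at 54.7379° = (0.577318,0.816520)
center distance |VC| = r/sin(θ/2) = 7.281240/sin(14.2257°) = 29.629587
C = V + |VC|·bis = (-8.4336,7.6037)
T_A = V + ((C−V)·d_A)·d_A = V + 28.7210·d_A = (-3.7036,2.0680)
T_B = V + ((C−V)·d_B)·d_B = V + 28.7210·d_B = (-15.2295,10.2174)
sweep = 180° − θ = 151.5486°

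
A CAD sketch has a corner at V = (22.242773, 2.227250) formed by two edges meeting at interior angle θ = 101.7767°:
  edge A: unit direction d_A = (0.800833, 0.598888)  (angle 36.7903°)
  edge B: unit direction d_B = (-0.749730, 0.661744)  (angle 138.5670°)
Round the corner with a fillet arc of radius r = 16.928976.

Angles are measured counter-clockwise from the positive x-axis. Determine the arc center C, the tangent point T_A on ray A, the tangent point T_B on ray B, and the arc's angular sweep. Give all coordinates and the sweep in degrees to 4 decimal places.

center=(23.1265,24.0273) T_A=(33.2651,10.4701) T_B=(11.9238,11.3352) sweep=78.2233

bisector direction at 87.6787° = (0.040504,0.999179)
center distance |VC| = r/sin(θ/2) = 16.928976/sin(50.8884°) = 21.817992
C = V + |VC|·bis = (23.1265,24.0273)
T_A = V + ((C−V)·d_A)·d_A = V + 13.7635·d_A = (33.2651,10.4701)
T_B = V + ((C−V)·d_B)·d_B = V + 13.7635·d_B = (11.9238,11.3352)
sweep = 180° − θ = 78.2233°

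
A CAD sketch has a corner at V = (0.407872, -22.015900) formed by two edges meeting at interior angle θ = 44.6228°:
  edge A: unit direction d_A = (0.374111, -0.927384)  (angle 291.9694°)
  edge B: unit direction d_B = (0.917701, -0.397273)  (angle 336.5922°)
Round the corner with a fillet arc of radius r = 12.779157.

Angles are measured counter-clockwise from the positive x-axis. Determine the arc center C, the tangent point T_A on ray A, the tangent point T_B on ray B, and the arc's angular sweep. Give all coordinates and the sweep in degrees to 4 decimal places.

bisector direction at 314.2808° = (0.698175,-0.715927)
center distance |VC| = r/sin(θ/2) = 12.779157/sin(22.3114°) = 33.661229
C = V + |VC|·bis = (23.9093,-46.1149)
T_A = V + ((C−V)·d_A)·d_A = V + 31.1412·d_A = (12.0581,-50.8957)
T_B = V + ((C−V)·d_B)·d_B = V + 31.1412·d_B = (28.9861,-34.3874)
sweep = 180° − θ = 135.3772°

center=(23.9093,-46.1149) T_A=(12.0581,-50.8957) T_B=(28.9861,-34.3874) sweep=135.3772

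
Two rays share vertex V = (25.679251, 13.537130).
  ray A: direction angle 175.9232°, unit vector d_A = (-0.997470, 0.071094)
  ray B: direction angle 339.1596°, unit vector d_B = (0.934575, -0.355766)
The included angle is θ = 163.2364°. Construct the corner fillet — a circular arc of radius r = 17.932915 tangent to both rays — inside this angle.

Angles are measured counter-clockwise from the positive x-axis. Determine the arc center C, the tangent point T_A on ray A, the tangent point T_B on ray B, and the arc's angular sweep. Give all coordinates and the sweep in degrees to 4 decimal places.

center=(21.7687,-4.1626) T_A=(23.0437,13.7250) T_B=(28.1487,12.5971) sweep=16.7636

bisector direction at 257.5414° = (-0.215734,-0.976452)
center distance |VC| = r/sin(θ/2) = 17.932915/sin(81.6182°) = 18.126530
C = V + |VC|·bis = (21.7687,-4.1626)
T_A = V + ((C−V)·d_A)·d_A = V + 2.6423·d_A = (23.0437,13.7250)
T_B = V + ((C−V)·d_B)·d_B = V + 2.6423·d_B = (28.1487,12.5971)
sweep = 180° − θ = 16.7636°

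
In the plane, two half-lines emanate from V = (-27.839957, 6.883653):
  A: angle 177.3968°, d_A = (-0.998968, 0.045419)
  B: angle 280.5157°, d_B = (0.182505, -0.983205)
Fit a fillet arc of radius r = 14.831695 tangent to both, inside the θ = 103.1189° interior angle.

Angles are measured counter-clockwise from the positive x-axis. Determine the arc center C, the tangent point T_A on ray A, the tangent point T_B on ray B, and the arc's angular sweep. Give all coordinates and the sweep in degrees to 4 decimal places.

bisector direction at 228.9563° = (-0.656635,-0.754208)
center distance |VC| = r/sin(θ/2) = 14.831695/sin(51.5594°) = 18.936005
C = V + |VC|·bis = (-40.2740,-7.3980)
T_A = V + ((C−V)·d_A)·d_A = V + 11.7726·d_A = (-39.6004,7.4183)
T_B = V + ((C−V)·d_B)·d_B = V + 11.7726·d_B = (-25.6914,-4.6912)
sweep = 180° − θ = 76.8811°

center=(-40.2740,-7.3980) T_A=(-39.6004,7.4183) T_B=(-25.6914,-4.6912) sweep=76.8811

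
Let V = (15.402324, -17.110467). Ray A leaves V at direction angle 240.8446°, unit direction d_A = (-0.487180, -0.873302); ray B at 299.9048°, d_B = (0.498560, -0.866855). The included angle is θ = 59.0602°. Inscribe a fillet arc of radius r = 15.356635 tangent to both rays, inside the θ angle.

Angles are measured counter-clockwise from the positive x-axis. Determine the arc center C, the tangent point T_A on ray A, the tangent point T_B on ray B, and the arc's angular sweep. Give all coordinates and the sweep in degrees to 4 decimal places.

center=(15.6061,-48.2667) T_A=(2.1951,-40.7853) T_B=(28.9181,-40.6105) sweep=120.9398

bisector direction at 270.3747° = (0.006540,-0.999979)
center distance |VC| = r/sin(θ/2) = 15.356635/sin(29.5301°) = 31.156899
C = V + |VC|·bis = (15.6061,-48.2667)
T_A = V + ((C−V)·d_A)·d_A = V + 27.1095·d_A = (2.1951,-40.7853)
T_B = V + ((C−V)·d_B)·d_B = V + 27.1095·d_B = (28.9181,-40.6105)
sweep = 180° − θ = 120.9398°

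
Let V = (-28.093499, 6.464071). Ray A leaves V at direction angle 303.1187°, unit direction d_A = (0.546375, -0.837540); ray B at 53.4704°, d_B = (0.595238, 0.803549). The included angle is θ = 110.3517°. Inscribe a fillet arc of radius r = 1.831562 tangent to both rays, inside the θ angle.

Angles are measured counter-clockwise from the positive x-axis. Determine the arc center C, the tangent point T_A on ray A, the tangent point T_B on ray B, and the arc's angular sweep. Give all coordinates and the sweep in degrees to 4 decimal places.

bisector direction at 358.2945° = (0.999557,-0.029761)
center distance |VC| = r/sin(θ/2) = 1.831562/sin(55.1758°) = 2.231140
C = V + |VC|·bis = (-25.8633,6.3977)
T_A = V + ((C−V)·d_A)·d_A = V + 1.2741·d_A = (-27.3974,5.3969)
T_B = V + ((C−V)·d_B)·d_B = V + 1.2741·d_B = (-27.3351,7.4879)
sweep = 180° − θ = 69.6483°

center=(-25.8633,6.3977) T_A=(-27.3974,5.3969) T_B=(-27.3351,7.4879) sweep=69.6483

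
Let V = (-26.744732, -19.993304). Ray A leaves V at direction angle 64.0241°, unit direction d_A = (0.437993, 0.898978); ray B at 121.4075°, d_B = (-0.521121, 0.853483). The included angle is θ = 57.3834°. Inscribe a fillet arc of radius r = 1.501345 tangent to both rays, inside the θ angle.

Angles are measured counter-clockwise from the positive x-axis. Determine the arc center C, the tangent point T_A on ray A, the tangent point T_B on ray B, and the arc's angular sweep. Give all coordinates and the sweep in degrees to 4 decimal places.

bisector direction at 92.7158° = (-0.047382,0.998877)
center distance |VC| = r/sin(θ/2) = 1.501345/sin(28.6917°) = 3.127174
C = V + |VC|·bis = (-26.8929,-16.8696)
T_A = V + ((C−V)·d_A)·d_A = V + 2.7432·d_A = (-25.5432,-17.5272)
T_B = V + ((C−V)·d_B)·d_B = V + 2.7432·d_B = (-28.1743,-17.6520)
sweep = 180° − θ = 122.6166°

center=(-26.8929,-16.8696) T_A=(-25.5432,-17.5272) T_B=(-28.1743,-17.6520) sweep=122.6166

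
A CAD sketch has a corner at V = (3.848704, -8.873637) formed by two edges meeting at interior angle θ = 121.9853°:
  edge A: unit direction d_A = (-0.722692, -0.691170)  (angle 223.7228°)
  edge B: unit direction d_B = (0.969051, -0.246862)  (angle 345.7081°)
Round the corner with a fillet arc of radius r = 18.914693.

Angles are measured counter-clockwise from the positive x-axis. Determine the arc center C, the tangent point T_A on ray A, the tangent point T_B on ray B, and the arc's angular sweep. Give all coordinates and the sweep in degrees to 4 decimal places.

center=(9.3426,-29.7920) T_A=(-3.7307,-16.1225) T_B=(14.0119,-11.4627) sweep=58.0147

bisector direction at 284.7154° = (0.254019,-0.967199)
center distance |VC| = r/sin(θ/2) = 18.914693/sin(60.9926°) = 21.627729
C = V + |VC|·bis = (9.3426,-29.7920)
T_A = V + ((C−V)·d_A)·d_A = V + 10.4878·d_A = (-3.7307,-16.1225)
T_B = V + ((C−V)·d_B)·d_B = V + 10.4878·d_B = (14.0119,-11.4627)
sweep = 180° − θ = 58.0147°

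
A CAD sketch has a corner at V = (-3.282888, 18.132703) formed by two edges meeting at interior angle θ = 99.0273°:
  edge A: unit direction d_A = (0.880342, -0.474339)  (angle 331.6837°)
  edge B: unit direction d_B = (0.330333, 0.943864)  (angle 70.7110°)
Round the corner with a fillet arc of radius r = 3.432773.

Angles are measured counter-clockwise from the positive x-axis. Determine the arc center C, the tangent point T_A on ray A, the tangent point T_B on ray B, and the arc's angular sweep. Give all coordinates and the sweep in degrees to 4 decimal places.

center=(0.9252,19.7647) T_A=(-0.7031,16.7427) T_B=(-2.3149,20.8987) sweep=80.9727

bisector direction at 21.1974° = (0.932341,0.361581)
center distance |VC| = r/sin(θ/2) = 3.432773/sin(49.5136°) = 4.513477
C = V + |VC|·bis = (0.9252,19.7647)
T_A = V + ((C−V)·d_A)·d_A = V + 2.9305·d_A = (-0.7031,16.7427)
T_B = V + ((C−V)·d_B)·d_B = V + 2.9305·d_B = (-2.3149,20.8987)
sweep = 180° − θ = 80.9727°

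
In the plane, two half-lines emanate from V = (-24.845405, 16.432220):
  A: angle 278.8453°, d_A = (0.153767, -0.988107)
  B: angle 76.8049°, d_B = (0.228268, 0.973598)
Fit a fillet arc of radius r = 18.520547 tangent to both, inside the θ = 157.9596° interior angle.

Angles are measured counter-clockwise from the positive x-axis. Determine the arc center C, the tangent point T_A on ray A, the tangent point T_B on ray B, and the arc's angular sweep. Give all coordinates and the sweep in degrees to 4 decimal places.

bisector direction at 357.8251° = (0.999280,-0.037950)
center distance |VC| = r/sin(θ/2) = 18.520547/sin(78.9798°) = 18.868485
C = V + |VC|·bis = (-5.9905,15.7162)
T_A = V + ((C−V)·d_A)·d_A = V + 3.6068·d_A = (-24.2908,12.8683)
T_B = V + ((C−V)·d_B)·d_B = V + 3.6068·d_B = (-24.0221,19.9438)
sweep = 180° − θ = 22.0404°

center=(-5.9905,15.7162) T_A=(-24.2908,12.8683) T_B=(-24.0221,19.9438) sweep=22.0404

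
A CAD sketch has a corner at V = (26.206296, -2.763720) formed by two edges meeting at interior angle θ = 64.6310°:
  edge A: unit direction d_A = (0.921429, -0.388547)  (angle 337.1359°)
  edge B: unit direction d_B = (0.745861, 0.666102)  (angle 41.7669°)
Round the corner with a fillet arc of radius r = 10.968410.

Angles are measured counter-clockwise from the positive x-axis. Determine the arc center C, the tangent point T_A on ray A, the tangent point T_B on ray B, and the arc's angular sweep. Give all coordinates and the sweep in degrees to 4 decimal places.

bisector direction at 9.4514° = (0.986425,0.164211)
center distance |VC| = r/sin(θ/2) = 10.968410/sin(32.3155°) = 20.517770
C = V + |VC|·bis = (46.4455,0.6055)
T_A = V + ((C−V)·d_A)·d_A = V + 17.3399·d_A = (42.1838,-9.5011)
T_B = V + ((C−V)·d_B)·d_B = V + 17.3399·d_B = (39.1395,8.7864)
sweep = 180° − θ = 115.3690°

center=(46.4455,0.6055) T_A=(42.1838,-9.5011) T_B=(39.1395,8.7864) sweep=115.3690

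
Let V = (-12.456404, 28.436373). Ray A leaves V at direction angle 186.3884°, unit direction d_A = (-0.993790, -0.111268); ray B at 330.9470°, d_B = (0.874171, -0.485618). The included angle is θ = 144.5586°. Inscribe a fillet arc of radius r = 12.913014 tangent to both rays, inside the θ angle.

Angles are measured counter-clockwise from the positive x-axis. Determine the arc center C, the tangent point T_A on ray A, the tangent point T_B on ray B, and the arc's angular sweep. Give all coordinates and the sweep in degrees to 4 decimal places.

bisector direction at 258.6677° = (-0.196499,-0.980504)
center distance |VC| = r/sin(θ/2) = 12.913014/sin(72.2793°) = 13.556236
C = V + |VC|·bis = (-15.1202,15.1444)
T_A = V + ((C−V)·d_A)·d_A = V + 4.1262·d_A = (-16.5570,27.9773)
T_B = V + ((C−V)·d_B)·d_B = V + 4.1262·d_B = (-8.8494,26.4326)
sweep = 180° − θ = 35.4414°

center=(-15.1202,15.1444) T_A=(-16.5570,27.9773) T_B=(-8.8494,26.4326) sweep=35.4414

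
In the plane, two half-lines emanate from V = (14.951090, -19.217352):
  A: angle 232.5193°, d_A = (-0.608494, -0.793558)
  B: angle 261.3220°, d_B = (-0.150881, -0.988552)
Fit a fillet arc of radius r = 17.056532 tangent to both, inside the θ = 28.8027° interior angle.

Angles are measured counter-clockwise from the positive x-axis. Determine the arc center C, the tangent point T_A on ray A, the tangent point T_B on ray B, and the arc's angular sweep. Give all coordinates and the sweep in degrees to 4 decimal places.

bisector direction at 246.9206° = (-0.392006,-0.919963)
center distance |VC| = r/sin(θ/2) = 17.056532/sin(14.4014°) = 68.579254
C = V + |VC|·bis = (-11.9324,-82.3077)
T_A = V + ((C−V)·d_A)·d_A = V + 66.4243·d_A = (-25.4677,-71.9289)
T_B = V + ((C−V)·d_B)·d_B = V + 66.4243·d_B = (4.9289,-84.8812)
sweep = 180° − θ = 151.1973°

center=(-11.9324,-82.3077) T_A=(-25.4677,-71.9289) T_B=(4.9289,-84.8812) sweep=151.1973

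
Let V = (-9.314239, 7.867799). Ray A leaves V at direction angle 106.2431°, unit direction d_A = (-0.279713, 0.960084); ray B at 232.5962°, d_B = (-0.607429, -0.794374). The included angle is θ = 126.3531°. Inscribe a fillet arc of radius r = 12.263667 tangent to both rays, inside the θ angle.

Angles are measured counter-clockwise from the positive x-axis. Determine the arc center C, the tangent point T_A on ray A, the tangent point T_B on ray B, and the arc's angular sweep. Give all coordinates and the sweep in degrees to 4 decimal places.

center=(-22.8229,10.3911) T_A=(-11.0488,13.8214) T_B=(-13.0810,2.9418) sweep=53.6469

bisector direction at 169.4196° = (-0.982998,0.183614)
center distance |VC| = r/sin(θ/2) = 12.263667/sin(63.1765°) = 13.742325
C = V + |VC|·bis = (-22.8229,10.3911)
T_A = V + ((C−V)·d_A)·d_A = V + 6.2011·d_A = (-11.0488,13.8214)
T_B = V + ((C−V)·d_B)·d_B = V + 6.2011·d_B = (-13.0810,2.9418)
sweep = 180° − θ = 53.6469°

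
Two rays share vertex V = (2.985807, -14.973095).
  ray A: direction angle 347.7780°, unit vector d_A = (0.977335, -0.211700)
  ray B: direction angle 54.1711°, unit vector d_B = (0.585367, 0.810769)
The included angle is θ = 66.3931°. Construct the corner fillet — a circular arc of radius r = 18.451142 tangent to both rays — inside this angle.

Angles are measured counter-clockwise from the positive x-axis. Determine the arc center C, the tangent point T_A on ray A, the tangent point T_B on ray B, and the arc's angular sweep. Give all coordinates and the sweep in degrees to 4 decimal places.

bisector direction at 20.9746° = (0.933740,0.357953)
center distance |VC| = r/sin(θ/2) = 18.451142/sin(33.1966°) = 33.699926
C = V + |VC|·bis = (34.4528,-2.9101)
T_A = V + ((C−V)·d_A)·d_A = V + 28.2000·d_A = (30.5467,-20.9430)
T_B = V + ((C−V)·d_B)·d_B = V + 28.2000·d_B = (19.4932,7.8906)
sweep = 180° − θ = 113.6069°

center=(34.4528,-2.9101) T_A=(30.5467,-20.9430) T_B=(19.4932,7.8906) sweep=113.6069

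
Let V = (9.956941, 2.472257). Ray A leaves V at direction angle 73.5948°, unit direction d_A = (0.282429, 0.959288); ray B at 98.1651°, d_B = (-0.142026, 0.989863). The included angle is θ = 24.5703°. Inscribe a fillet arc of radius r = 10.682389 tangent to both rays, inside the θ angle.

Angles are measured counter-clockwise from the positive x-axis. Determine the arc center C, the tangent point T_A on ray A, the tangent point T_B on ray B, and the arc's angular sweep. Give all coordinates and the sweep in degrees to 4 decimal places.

bisector direction at 85.8800° = (0.071846,0.997416)
center distance |VC| = r/sin(θ/2) = 10.682389/sin(12.2851°) = 50.204588
C = V + |VC|·bis = (13.5640,52.5471)
T_A = V + ((C−V)·d_A)·d_A = V + 49.0549·d_A = (23.8115,49.5301)
T_B = V + ((C−V)·d_B)·d_B = V + 49.0549·d_B = (2.9899,51.0299)
sweep = 180° − θ = 155.4297°

center=(13.5640,52.5471) T_A=(23.8115,49.5301) T_B=(2.9899,51.0299) sweep=155.4297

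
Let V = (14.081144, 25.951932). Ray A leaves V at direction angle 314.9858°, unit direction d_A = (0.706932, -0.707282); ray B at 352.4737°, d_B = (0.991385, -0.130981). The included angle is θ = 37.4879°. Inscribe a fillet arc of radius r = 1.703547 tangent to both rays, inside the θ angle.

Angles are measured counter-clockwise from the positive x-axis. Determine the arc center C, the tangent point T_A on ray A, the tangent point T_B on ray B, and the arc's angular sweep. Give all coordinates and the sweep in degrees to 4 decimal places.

center=(18.8350,23.6055) T_A=(17.6301,22.4012) T_B=(19.0581,25.2944) sweep=142.5121

bisector direction at 333.7297° = (0.896716,-0.442606)
center distance |VC| = r/sin(θ/2) = 1.703547/sin(18.7440°) = 5.301393
C = V + |VC|·bis = (18.8350,23.6055)
T_A = V + ((C−V)·d_A)·d_A = V + 5.0202·d_A = (17.6301,22.4012)
T_B = V + ((C−V)·d_B)·d_B = V + 5.0202·d_B = (19.0581,25.2944)
sweep = 180° − θ = 142.5121°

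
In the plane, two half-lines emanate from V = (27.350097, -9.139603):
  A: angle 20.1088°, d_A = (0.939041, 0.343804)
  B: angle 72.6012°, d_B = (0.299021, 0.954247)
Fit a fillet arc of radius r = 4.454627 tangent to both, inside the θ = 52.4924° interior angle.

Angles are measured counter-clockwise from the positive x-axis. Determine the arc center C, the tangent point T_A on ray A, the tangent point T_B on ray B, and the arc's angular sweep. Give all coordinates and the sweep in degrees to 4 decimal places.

bisector direction at 46.3550° = (0.690188,0.723630)
center distance |VC| = r/sin(θ/2) = 4.454627/sin(26.2462°) = 10.073118
C = V + |VC|·bis = (34.3024,-1.8504)
T_A = V + ((C−V)·d_A)·d_A = V + 9.0346·d_A = (35.8340,-6.0335)
T_B = V + ((C−V)·d_B)·d_B = V + 9.0346·d_B = (30.0516,-0.5184)
sweep = 180° − θ = 127.5076°

center=(34.3024,-1.8504) T_A=(35.8340,-6.0335) T_B=(30.0516,-0.5184) sweep=127.5076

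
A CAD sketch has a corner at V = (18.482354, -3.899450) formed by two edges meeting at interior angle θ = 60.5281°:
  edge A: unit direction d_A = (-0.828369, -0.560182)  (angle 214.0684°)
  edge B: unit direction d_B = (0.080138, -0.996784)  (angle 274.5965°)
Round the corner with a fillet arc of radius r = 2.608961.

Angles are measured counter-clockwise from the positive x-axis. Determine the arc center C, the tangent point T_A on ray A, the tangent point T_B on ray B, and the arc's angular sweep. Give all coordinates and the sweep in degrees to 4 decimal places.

bisector direction at 244.3324° = (-0.433149,-0.901322)
center distance |VC| = r/sin(θ/2) = 2.608961/sin(30.2641°) = 5.176656
C = V + |VC|·bis = (16.2401,-8.5653)
T_A = V + ((C−V)·d_A)·d_A = V + 4.4711·d_A = (14.7786,-6.4041)
T_B = V + ((C−V)·d_B)·d_B = V + 4.4711·d_B = (18.8407,-8.3562)
sweep = 180° − θ = 119.4719°

center=(16.2401,-8.5653) T_A=(14.7786,-6.4041) T_B=(18.8407,-8.3562) sweep=119.4719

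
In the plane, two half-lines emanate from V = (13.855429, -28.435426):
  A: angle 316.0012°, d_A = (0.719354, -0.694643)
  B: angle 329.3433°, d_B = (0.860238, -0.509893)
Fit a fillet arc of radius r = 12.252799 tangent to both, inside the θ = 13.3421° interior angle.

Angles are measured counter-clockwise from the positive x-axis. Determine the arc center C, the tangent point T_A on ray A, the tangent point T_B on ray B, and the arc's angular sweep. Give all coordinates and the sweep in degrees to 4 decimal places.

center=(97.7262,-92.3921) T_A=(89.2149,-101.2062) T_B=(103.9739,-81.8518) sweep=166.6579

bisector direction at 322.6723° = (0.795180,-0.606374)
center distance |VC| = r/sin(θ/2) = 12.252799/sin(6.6711°) = 105.474004
C = V + |VC|·bis = (97.7262,-92.3921)
T_A = V + ((C−V)·d_A)·d_A = V + 104.7599·d_A = (89.2149,-101.2062)
T_B = V + ((C−V)·d_B)·d_B = V + 104.7599·d_B = (103.9739,-81.8518)
sweep = 180° − θ = 166.6579°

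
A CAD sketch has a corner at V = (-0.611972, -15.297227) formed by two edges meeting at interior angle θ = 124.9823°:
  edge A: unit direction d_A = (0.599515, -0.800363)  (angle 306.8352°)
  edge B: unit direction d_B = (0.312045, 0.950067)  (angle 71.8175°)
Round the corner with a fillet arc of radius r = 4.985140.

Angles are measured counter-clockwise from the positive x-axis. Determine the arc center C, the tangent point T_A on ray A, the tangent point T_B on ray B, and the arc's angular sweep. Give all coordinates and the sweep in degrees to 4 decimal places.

center=(4.9343,-14.3864) T_A=(0.9444,-17.3750) T_B=(0.1981,-12.8308) sweep=55.0177

bisector direction at 9.3263° = (0.986781,0.162058)
center distance |VC| = r/sin(θ/2) = 4.985140/sin(62.4911°) = 5.620609
C = V + |VC|·bis = (4.9343,-14.3864)
T_A = V + ((C−V)·d_A)·d_A = V + 2.5961·d_A = (0.9444,-17.3750)
T_B = V + ((C−V)·d_B)·d_B = V + 2.5961·d_B = (0.1981,-12.8308)
sweep = 180° − θ = 55.0177°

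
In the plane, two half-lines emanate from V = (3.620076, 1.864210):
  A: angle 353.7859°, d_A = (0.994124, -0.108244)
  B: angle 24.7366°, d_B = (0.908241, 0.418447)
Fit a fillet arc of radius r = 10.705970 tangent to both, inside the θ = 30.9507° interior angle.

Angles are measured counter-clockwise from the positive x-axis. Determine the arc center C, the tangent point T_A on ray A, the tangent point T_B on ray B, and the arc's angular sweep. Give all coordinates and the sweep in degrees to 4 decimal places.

center=(43.2208,8.3216) T_A=(42.0619,-2.3215) T_B=(38.7409,18.0452) sweep=149.0493

bisector direction at 9.2613° = (0.986965,0.160936)
center distance |VC| = r/sin(θ/2) = 10.705970/sin(15.4754°) = 40.123748
C = V + |VC|·bis = (43.2208,8.3216)
T_A = V + ((C−V)·d_A)·d_A = V + 38.6691·d_A = (42.0619,-2.3215)
T_B = V + ((C−V)·d_B)·d_B = V + 38.6691·d_B = (38.7409,18.0452)
sweep = 180° − θ = 149.0493°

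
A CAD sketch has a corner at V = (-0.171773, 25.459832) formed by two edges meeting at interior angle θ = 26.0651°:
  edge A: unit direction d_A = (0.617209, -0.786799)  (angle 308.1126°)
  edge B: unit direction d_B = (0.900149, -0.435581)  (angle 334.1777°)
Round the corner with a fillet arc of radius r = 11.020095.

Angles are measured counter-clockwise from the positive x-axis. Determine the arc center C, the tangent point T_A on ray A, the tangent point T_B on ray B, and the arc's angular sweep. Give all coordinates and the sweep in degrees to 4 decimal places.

center=(37.8841,-5.1979) T_A=(29.2135,-11.9996) T_B=(42.6842,4.7219) sweep=153.9349

bisector direction at 321.1452° = (0.778738,-0.627350)
center distance |VC| = r/sin(θ/2) = 11.020095/sin(13.0326°) = 48.868612
C = V + |VC|·bis = (37.8841,-5.1979)
T_A = V + ((C−V)·d_A)·d_A = V + 47.6099·d_A = (29.2135,-11.9996)
T_B = V + ((C−V)·d_B)·d_B = V + 47.6099·d_B = (42.6842,4.7219)
sweep = 180° − θ = 153.9349°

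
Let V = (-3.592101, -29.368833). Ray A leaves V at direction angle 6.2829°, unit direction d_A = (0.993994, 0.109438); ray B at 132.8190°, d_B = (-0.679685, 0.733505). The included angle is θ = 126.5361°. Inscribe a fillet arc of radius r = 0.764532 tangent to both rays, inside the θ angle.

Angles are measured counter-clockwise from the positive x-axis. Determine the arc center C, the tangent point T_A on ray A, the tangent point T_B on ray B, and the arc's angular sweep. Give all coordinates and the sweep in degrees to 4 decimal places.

bisector direction at 69.5510° = (0.349374,0.936983)
center distance |VC| = r/sin(θ/2) = 0.764532/sin(63.2681°) = 0.856023
C = V + |VC|·bis = (-3.2930,-28.5668)
T_A = V + ((C−V)·d_A)·d_A = V + 0.3851·d_A = (-3.2094,-29.3267)
T_B = V + ((C−V)·d_B)·d_B = V + 0.3851·d_B = (-3.8538,-29.0864)
sweep = 180° − θ = 53.4639°

center=(-3.2930,-28.5668) T_A=(-3.2094,-29.3267) T_B=(-3.8538,-29.0864) sweep=53.4639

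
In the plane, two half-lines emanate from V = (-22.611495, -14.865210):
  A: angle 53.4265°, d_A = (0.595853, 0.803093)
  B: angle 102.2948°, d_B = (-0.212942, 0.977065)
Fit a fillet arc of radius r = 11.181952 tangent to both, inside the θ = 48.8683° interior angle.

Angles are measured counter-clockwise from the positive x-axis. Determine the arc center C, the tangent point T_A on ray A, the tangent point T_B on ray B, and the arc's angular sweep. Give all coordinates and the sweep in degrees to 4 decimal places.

bisector direction at 77.8606° = (0.210290,0.977639)
center distance |VC| = r/sin(θ/2) = 11.181952/sin(24.4341°) = 27.032586
C = V + |VC|·bis = (-16.9268,11.5629)
T_A = V + ((C−V)·d_A)·d_A = V + 24.6115·d_A = (-7.9467,4.9001)
T_B = V + ((C−V)·d_B)·d_B = V + 24.6115·d_B = (-27.8523,9.1818)
sweep = 180° − θ = 131.1317°

center=(-16.9268,11.5629) T_A=(-7.9467,4.9001) T_B=(-27.8523,9.1818) sweep=131.1317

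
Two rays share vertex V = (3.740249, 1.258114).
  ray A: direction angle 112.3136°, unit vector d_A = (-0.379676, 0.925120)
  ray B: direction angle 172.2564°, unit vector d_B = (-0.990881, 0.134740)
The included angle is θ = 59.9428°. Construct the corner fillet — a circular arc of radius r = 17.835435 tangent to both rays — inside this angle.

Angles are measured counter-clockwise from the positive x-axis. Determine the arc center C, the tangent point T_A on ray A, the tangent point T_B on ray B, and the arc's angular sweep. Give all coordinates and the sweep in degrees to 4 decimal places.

center=(-24.5021,23.0981) T_A=(-8.0022,29.8698) T_B=(-26.9052,5.4253) sweep=120.0572

bisector direction at 142.2850° = (-0.791063,0.611734)
center distance |VC| = r/sin(θ/2) = 17.835435/sin(29.9714°) = 35.701741
C = V + |VC|·bis = (-24.5021,23.0981)
T_A = V + ((C−V)·d_A)·d_A = V + 30.9275·d_A = (-8.0022,29.8698)
T_B = V + ((C−V)·d_B)·d_B = V + 30.9275·d_B = (-26.9052,5.4253)
sweep = 180° − θ = 120.0572°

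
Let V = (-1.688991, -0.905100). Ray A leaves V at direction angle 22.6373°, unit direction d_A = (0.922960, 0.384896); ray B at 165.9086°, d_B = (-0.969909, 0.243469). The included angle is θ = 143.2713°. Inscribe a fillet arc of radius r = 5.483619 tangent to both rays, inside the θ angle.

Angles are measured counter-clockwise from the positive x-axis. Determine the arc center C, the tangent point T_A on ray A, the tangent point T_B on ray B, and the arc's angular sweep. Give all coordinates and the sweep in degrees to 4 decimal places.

center=(-2.1195,4.8567) T_A=(-0.0089,-0.2044) T_B=(-3.4546,-0.4619) sweep=36.7287

bisector direction at 94.2729° = (-0.074508,0.997220)
center distance |VC| = r/sin(θ/2) = 5.483619/sin(71.6356°) = 5.777873
C = V + |VC|·bis = (-2.1195,4.8567)
T_A = V + ((C−V)·d_A)·d_A = V + 1.8204·d_A = (-0.0089,-0.2044)
T_B = V + ((C−V)·d_B)·d_B = V + 1.8204·d_B = (-3.4546,-0.4619)
sweep = 180° − θ = 36.7287°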